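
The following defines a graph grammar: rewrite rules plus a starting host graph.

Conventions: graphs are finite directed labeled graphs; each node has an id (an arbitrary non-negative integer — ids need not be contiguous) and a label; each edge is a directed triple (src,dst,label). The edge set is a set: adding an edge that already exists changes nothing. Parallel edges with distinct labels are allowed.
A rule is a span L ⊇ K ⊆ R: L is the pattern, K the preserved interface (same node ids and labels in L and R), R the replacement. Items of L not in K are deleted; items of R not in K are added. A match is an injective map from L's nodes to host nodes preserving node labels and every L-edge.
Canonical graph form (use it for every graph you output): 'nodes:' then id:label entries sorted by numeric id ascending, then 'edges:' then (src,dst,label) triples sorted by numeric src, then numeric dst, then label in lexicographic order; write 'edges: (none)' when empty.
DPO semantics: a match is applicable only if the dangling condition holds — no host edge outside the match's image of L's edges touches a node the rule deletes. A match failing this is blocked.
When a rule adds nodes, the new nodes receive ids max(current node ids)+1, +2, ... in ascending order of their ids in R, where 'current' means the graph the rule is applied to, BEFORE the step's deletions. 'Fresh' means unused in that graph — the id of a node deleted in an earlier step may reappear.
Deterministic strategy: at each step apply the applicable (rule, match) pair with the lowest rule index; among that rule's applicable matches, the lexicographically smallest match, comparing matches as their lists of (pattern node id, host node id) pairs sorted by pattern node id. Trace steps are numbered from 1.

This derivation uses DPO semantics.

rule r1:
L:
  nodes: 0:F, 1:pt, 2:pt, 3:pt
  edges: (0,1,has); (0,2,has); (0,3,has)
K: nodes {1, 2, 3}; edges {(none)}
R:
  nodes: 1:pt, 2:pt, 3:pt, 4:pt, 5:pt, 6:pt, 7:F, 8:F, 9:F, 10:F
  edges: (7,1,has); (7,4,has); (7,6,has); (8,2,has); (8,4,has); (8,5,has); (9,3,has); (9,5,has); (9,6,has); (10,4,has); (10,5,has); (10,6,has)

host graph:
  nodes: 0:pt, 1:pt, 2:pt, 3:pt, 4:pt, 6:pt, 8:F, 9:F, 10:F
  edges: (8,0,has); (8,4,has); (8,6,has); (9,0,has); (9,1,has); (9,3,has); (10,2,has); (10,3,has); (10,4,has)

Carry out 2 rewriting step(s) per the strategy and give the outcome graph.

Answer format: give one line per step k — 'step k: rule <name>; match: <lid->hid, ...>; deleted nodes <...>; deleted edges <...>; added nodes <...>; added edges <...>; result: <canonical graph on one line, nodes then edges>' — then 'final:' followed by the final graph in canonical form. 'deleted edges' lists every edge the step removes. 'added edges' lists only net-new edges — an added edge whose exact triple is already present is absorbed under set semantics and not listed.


step 1: rule r1; match: 0->8, 1->0, 2->4, 3->6; deleted nodes 8; deleted edges (8,0,has); (8,4,has); (8,6,has); added nodes 11, 12, 13, 14, 15, 16, 17; added edges (14,0,has); (14,11,has); (14,13,has); (15,4,has); (15,11,has); (15,12,has); (16,6,has); (16,12,has); (16,13,has); (17,11,has); (17,12,has); (17,13,has); result: nodes: 0:pt, 1:pt, 2:pt, 3:pt, 4:pt, 6:pt, 9:F, 10:F, 11:pt, 12:pt, 13:pt, 14:F, 15:F, 16:F, 17:F edges: (9,0,has); (9,1,has); (9,3,has); (10,2,has); (10,3,has); (10,4,has); (14,0,has); (14,11,has); (14,13,has); (15,4,has); (15,11,has); (15,12,has); (16,6,has); (16,12,has); (16,13,has); (17,11,has); (17,12,has); (17,13,has)
step 2: rule r1; match: 0->9, 1->0, 2->1, 3->3; deleted nodes 9; deleted edges (9,0,has); (9,1,has); (9,3,has); added nodes 18, 19, 20, 21, 22, 23, 24; added edges (21,0,has); (21,18,has); (21,20,has); (22,1,has); (22,18,has); (22,19,has); (23,3,has); (23,19,has); (23,20,has); (24,18,has); (24,19,has); (24,20,has); result: nodes: 0:pt, 1:pt, 2:pt, 3:pt, 4:pt, 6:pt, 10:F, 11:pt, 12:pt, 13:pt, 14:F, 15:F, 16:F, 17:F, 18:pt, 19:pt, 20:pt, 21:F, 22:F, 23:F, 24:F edges: (10,2,has); (10,3,has); (10,4,has); (14,0,has); (14,11,has); (14,13,has); (15,4,has); (15,11,has); (15,12,has); (16,6,has); (16,12,has); (16,13,has); (17,11,has); (17,12,has); (17,13,has); (21,0,has); (21,18,has); (21,20,has); (22,1,has); (22,18,has); (22,19,has); (23,3,has); (23,19,has); (23,20,has); (24,18,has); (24,19,has); (24,20,has)
final:
nodes: 0:pt, 1:pt, 2:pt, 3:pt, 4:pt, 6:pt, 10:F, 11:pt, 12:pt, 13:pt, 14:F, 15:F, 16:F, 17:F, 18:pt, 19:pt, 20:pt, 21:F, 22:F, 23:F, 24:F
edges: (10,2,has); (10,3,has); (10,4,has); (14,0,has); (14,11,has); (14,13,has); (15,4,has); (15,11,has); (15,12,has); (16,6,has); (16,12,has); (16,13,has); (17,11,has); (17,12,has); (17,13,has); (21,0,has); (21,18,has); (21,20,has); (22,1,has); (22,18,has); (22,19,has); (23,3,has); (23,19,has); (23,20,has); (24,18,has); (24,19,has); (24,20,has)


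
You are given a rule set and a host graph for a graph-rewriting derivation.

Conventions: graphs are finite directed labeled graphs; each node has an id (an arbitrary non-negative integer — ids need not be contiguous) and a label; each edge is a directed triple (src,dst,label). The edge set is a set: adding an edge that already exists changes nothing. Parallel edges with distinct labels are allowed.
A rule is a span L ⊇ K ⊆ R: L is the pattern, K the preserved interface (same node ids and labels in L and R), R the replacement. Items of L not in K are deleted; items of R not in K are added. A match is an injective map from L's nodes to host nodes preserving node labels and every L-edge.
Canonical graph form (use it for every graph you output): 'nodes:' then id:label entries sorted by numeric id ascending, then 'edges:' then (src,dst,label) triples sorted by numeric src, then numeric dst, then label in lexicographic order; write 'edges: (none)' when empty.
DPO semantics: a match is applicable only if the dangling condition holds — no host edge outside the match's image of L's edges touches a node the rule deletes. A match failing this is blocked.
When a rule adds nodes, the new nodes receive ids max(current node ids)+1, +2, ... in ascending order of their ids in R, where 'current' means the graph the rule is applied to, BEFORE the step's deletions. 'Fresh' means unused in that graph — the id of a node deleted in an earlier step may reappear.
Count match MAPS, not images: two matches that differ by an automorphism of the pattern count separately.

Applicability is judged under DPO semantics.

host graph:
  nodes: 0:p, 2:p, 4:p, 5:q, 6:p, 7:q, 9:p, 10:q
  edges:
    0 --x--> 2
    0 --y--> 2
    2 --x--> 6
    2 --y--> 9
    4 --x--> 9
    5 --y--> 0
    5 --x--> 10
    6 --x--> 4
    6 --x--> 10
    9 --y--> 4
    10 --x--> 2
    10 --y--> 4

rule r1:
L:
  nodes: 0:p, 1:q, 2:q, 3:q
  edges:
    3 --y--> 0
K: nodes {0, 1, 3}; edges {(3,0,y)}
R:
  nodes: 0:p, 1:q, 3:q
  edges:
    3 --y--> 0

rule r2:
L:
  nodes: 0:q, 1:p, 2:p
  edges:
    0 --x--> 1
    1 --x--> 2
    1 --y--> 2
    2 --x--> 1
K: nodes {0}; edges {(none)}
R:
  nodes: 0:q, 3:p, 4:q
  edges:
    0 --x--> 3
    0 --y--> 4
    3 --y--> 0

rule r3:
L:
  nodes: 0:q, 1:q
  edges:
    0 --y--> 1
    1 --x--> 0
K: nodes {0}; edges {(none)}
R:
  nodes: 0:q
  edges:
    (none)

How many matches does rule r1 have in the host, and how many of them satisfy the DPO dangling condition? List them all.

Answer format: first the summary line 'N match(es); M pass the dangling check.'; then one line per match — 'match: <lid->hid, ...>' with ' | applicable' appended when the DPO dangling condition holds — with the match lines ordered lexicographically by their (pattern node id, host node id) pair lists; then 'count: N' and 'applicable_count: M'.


4 match(es); 2 pass the dangling check.
match: 0->0, 1->7, 2->10, 3->5
match: 0->0, 1->10, 2->7, 3->5 | applicable
match: 0->4, 1->5, 2->7, 3->10 | applicable
match: 0->4, 1->7, 2->5, 3->10
count: 4
applicable_count: 2


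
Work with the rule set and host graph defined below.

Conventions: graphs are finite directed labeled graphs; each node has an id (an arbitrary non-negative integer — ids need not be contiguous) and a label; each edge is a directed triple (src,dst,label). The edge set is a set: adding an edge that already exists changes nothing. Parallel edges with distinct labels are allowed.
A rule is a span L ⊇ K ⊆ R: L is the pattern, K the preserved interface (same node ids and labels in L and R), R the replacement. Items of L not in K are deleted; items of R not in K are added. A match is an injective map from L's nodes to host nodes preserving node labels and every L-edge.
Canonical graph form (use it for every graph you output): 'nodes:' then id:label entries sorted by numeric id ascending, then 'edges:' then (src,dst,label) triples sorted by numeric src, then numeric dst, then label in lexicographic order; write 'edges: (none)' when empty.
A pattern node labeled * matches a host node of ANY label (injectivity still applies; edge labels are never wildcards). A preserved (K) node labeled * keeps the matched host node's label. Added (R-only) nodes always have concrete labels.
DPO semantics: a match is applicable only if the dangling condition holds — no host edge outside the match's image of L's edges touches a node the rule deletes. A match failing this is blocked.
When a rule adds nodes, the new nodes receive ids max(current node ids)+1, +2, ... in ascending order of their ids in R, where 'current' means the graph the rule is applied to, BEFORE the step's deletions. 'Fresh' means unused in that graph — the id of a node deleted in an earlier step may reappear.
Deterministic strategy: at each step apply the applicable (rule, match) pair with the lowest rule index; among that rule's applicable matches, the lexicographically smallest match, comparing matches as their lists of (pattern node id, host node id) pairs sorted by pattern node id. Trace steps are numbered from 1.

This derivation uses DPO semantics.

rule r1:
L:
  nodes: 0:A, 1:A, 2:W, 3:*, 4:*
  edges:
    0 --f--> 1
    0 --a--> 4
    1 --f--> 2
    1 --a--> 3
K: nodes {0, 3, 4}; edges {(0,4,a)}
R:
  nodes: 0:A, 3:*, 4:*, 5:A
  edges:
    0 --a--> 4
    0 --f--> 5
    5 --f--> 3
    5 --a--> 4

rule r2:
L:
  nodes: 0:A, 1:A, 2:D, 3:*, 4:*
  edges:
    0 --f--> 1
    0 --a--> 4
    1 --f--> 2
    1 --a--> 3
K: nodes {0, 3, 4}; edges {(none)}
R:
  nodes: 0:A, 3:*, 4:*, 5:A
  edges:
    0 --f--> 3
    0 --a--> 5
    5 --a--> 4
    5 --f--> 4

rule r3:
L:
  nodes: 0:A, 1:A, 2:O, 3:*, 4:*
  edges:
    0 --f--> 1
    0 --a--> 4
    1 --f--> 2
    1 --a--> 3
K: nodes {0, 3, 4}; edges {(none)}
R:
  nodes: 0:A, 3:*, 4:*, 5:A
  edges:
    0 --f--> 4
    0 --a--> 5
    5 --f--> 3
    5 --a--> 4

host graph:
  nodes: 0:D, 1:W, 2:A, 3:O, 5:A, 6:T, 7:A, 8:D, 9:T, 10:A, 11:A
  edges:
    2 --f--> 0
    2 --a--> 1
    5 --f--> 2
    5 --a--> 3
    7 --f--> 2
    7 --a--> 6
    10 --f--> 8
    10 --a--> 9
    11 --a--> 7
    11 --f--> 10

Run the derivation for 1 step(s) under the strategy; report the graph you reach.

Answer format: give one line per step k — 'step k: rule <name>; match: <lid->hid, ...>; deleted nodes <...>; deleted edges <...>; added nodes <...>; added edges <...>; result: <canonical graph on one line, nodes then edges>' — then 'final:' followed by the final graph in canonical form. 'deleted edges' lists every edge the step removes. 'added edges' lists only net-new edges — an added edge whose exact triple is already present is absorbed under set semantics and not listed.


step 1: rule r2; match: 0->11, 1->10, 2->8, 3->9, 4->7; deleted nodes 8, 10; deleted edges (10,8,f); (10,9,a); (11,7,a); (11,10,f); added nodes 12; added edges (11,9,f); (11,12,a); (12,7,a); (12,7,f); result: nodes: 0:D, 1:W, 2:A, 3:O, 5:A, 6:T, 7:A, 9:T, 11:A, 12:A edges: (2,0,f); (2,1,a); (5,2,f); (5,3,a); (7,2,f); (7,6,a); (11,9,f); (11,12,a); (12,7,a); (12,7,f)
final:
nodes: 0:D, 1:W, 2:A, 3:O, 5:A, 6:T, 7:A, 9:T, 11:A, 12:A
edges: (2,0,f); (2,1,a); (5,2,f); (5,3,a); (7,2,f); (7,6,a); (11,9,f); (11,12,a); (12,7,a); (12,7,f)


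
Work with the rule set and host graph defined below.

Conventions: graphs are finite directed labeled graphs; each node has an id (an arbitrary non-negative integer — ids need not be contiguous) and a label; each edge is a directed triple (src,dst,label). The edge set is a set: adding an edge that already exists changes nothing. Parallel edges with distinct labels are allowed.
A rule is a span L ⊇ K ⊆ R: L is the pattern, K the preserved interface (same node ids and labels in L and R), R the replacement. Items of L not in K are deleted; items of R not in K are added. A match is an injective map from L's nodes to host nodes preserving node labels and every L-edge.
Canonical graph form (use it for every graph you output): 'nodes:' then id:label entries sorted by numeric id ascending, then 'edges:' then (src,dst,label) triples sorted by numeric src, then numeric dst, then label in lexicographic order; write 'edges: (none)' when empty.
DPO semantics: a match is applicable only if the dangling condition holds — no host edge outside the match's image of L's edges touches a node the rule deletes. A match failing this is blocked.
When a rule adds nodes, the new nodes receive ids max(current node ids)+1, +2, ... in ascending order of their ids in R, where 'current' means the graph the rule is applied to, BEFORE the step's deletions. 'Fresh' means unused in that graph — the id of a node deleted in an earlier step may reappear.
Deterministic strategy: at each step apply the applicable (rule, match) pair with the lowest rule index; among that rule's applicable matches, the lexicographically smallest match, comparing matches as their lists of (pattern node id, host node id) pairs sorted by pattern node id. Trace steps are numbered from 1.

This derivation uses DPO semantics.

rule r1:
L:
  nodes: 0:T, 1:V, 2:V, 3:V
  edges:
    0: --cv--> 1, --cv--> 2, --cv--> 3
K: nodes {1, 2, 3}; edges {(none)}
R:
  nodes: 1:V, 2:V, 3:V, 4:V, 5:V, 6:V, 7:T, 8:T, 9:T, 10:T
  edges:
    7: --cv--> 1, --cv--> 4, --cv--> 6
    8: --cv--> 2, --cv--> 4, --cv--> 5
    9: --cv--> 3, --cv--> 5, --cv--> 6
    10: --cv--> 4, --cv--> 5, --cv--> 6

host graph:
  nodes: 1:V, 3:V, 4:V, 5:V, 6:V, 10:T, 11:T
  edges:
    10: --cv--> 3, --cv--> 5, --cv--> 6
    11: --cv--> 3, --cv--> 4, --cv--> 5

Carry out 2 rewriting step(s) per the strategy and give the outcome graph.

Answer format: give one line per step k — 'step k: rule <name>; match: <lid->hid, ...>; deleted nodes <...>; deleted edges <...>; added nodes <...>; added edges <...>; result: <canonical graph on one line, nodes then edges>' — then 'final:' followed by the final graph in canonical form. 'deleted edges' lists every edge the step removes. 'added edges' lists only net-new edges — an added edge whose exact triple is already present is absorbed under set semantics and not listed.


step 1: rule r1; match: 0->10, 1->3, 2->5, 3->6; deleted nodes 10; deleted edges (10,3,cv); (10,5,cv); (10,6,cv); added nodes 12, 13, 14, 15, 16, 17, 18; added edges (15,3,cv); (15,12,cv); (15,14,cv); (16,5,cv); (16,12,cv); (16,13,cv); (17,6,cv); (17,13,cv); (17,14,cv); (18,12,cv); (18,13,cv); (18,14,cv); result: nodes: 1:V, 3:V, 4:V, 5:V, 6:V, 11:T, 12:V, 13:V, 14:V, 15:T, 16:T, 17:T, 18:T edges: (11,3,cv); (11,4,cv); (11,5,cv); (15,3,cv); (15,12,cv); (15,14,cv); (16,5,cv); (16,12,cv); (16,13,cv); (17,6,cv); (17,13,cv); (17,14,cv); (18,12,cv); (18,13,cv); (18,14,cv)
step 2: rule r1; match: 0->11, 1->3, 2->4, 3->5; deleted nodes 11; deleted edges (11,3,cv); (11,4,cv); (11,5,cv); added nodes 19, 20, 21, 22, 23, 24, 25; added edges (22,3,cv); (22,19,cv); (22,21,cv); (23,4,cv); (23,19,cv); (23,20,cv); (24,5,cv); (24,20,cv); (24,21,cv); (25,19,cv); (25,20,cv); (25,21,cv); result: nodes: 1:V, 3:V, 4:V, 5:V, 6:V, 12:V, 13:V, 14:V, 15:T, 16:T, 17:T, 18:T, 19:V, 20:V, 21:V, 22:T, 23:T, 24:T, 25:T edges: (15,3,cv); (15,12,cv); (15,14,cv); (16,5,cv); (16,12,cv); (16,13,cv); (17,6,cv); (17,13,cv); (17,14,cv); (18,12,cv); (18,13,cv); (18,14,cv); (22,3,cv); (22,19,cv); (22,21,cv); (23,4,cv); (23,19,cv); (23,20,cv); (24,5,cv); (24,20,cv); (24,21,cv); (25,19,cv); (25,20,cv); (25,21,cv)
final:
nodes: 1:V, 3:V, 4:V, 5:V, 6:V, 12:V, 13:V, 14:V, 15:T, 16:T, 17:T, 18:T, 19:V, 20:V, 21:V, 22:T, 23:T, 24:T, 25:T
edges: (15,3,cv); (15,12,cv); (15,14,cv); (16,5,cv); (16,12,cv); (16,13,cv); (17,6,cv); (17,13,cv); (17,14,cv); (18,12,cv); (18,13,cv); (18,14,cv); (22,3,cv); (22,19,cv); (22,21,cv); (23,4,cv); (23,19,cv); (23,20,cv); (24,5,cv); (24,20,cv); (24,21,cv); (25,19,cv); (25,20,cv); (25,21,cv)


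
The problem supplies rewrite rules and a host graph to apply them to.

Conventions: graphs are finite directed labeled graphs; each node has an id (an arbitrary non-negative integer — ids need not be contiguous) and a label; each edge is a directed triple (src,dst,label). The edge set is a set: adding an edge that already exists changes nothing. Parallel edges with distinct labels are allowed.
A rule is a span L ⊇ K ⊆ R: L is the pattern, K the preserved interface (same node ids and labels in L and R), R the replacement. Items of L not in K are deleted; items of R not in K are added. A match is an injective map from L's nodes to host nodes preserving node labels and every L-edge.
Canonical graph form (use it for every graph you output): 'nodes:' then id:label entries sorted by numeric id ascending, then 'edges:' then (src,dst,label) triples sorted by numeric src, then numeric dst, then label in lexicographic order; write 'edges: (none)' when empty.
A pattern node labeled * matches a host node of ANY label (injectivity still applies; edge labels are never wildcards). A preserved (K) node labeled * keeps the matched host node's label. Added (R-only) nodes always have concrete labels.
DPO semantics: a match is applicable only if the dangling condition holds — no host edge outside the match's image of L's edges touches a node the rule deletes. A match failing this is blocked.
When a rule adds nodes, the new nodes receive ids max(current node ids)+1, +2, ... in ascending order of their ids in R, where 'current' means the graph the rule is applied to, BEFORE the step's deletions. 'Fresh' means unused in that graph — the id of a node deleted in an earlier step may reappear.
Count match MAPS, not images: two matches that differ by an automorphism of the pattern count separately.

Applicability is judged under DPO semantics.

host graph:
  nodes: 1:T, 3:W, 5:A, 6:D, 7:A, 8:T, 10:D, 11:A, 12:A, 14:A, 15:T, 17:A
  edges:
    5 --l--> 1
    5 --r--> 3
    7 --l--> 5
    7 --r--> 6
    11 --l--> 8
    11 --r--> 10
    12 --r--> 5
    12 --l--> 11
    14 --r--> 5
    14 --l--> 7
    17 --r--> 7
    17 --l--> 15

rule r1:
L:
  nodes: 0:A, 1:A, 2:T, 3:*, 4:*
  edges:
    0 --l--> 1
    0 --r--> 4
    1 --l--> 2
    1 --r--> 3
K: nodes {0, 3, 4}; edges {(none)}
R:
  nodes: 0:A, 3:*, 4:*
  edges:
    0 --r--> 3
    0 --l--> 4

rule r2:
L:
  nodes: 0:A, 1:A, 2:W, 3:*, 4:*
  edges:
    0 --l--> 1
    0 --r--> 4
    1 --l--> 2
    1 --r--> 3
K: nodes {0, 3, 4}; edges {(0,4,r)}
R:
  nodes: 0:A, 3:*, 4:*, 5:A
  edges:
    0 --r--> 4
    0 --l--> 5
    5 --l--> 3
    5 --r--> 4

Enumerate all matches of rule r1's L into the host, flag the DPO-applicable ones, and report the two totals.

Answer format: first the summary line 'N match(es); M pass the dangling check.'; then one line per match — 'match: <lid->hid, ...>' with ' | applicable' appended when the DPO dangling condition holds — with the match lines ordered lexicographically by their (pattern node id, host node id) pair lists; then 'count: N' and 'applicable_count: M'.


2 match(es); 1 pass the dangling check.
match: 0->7, 1->5, 2->1, 3->3, 4->6
match: 0->12, 1->11, 2->8, 3->10, 4->5 | applicable
count: 2
applicable_count: 1


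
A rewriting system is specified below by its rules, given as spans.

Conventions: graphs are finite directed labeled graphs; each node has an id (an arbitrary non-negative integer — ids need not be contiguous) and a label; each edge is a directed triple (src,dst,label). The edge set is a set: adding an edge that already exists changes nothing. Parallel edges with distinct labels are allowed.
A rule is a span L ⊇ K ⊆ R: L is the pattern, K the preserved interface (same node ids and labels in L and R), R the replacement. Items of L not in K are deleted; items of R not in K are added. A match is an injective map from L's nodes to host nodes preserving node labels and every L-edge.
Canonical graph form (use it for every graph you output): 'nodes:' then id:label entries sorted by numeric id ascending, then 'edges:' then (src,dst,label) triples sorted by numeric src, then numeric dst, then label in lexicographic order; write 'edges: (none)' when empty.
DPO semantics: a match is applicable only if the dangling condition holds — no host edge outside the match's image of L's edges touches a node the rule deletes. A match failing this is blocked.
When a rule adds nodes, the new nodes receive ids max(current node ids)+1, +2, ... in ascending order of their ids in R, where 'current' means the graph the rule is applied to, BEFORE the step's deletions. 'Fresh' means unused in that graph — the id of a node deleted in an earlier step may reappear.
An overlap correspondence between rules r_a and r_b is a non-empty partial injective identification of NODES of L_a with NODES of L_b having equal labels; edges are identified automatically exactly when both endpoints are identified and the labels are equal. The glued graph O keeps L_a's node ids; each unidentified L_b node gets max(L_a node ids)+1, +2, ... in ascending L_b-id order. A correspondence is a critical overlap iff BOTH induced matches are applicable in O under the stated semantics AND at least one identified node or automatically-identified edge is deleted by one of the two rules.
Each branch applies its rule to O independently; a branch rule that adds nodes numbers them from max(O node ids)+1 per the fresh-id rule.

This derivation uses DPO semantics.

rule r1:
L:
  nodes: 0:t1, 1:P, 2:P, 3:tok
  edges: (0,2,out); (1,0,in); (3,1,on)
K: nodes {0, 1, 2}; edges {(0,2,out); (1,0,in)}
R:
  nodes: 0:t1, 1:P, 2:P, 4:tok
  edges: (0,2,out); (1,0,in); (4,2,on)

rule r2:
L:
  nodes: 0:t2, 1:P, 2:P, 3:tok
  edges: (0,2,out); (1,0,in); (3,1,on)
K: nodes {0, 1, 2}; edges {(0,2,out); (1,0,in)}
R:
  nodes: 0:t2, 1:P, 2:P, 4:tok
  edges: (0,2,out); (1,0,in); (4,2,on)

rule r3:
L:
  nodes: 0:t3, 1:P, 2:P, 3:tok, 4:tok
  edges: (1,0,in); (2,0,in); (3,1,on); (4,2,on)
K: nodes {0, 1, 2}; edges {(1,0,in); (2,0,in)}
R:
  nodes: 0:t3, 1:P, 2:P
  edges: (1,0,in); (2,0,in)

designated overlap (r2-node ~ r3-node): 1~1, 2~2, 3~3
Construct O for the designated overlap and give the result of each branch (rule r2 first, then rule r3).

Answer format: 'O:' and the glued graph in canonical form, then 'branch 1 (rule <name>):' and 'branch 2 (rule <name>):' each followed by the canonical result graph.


O:
nodes: 0:t2, 1:P, 2:P, 3:tok, 4:t3, 5:tok
edges: (0,2,out); (1,0,in); (1,4,in); (2,4,in); (3,1,on); (5,2,on)
branch 1 (rule r2):
nodes: 0:t2, 1:P, 2:P, 4:t3, 5:tok, 6:tok
edges: (0,2,out); (1,0,in); (1,4,in); (2,4,in); (5,2,on); (6,2,on)
branch 2 (rule r3):
nodes: 0:t2, 1:P, 2:P, 4:t3
edges: (0,2,out); (1,0,in); (1,4,in); (2,4,in)


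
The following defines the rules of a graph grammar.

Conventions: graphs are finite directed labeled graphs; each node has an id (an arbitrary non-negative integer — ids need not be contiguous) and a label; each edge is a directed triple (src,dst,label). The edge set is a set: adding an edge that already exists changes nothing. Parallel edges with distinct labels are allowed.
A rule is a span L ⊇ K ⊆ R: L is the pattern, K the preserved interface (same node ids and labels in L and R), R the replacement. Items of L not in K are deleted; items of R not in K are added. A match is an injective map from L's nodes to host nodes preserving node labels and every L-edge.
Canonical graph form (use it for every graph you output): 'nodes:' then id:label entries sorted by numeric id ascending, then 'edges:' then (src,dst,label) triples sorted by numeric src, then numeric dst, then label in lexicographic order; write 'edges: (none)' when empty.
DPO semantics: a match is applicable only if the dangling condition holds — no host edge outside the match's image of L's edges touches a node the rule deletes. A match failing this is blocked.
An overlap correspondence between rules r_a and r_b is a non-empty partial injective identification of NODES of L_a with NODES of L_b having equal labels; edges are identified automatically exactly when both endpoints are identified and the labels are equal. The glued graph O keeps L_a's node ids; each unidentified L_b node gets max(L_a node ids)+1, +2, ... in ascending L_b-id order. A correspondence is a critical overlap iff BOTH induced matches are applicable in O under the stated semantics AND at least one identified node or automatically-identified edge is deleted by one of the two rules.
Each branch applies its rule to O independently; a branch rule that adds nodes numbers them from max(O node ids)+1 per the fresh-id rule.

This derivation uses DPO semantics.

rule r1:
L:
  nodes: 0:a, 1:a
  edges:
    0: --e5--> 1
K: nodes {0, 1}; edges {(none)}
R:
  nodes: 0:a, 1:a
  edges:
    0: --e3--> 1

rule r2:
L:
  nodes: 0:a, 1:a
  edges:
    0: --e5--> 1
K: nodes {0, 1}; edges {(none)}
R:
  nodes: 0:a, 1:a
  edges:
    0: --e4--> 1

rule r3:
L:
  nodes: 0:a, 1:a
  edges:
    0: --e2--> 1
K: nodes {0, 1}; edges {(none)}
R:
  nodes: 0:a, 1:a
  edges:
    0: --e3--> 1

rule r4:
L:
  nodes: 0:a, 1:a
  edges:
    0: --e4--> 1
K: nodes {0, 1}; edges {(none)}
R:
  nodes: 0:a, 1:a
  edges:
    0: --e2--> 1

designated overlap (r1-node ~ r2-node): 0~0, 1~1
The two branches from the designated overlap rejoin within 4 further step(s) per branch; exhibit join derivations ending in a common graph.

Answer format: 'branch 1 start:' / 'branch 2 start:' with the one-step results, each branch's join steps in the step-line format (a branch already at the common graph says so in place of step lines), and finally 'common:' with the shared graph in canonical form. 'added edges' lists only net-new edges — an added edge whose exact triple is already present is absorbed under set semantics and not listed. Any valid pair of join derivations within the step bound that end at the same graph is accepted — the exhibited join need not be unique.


branch 1 start:
nodes: 0:a, 1:a
edges: (0,1,e3)
branch 2 start:
nodes: 0:a, 1:a
edges: (0,1,e4)
branch 1: already at the common graph (0 steps)
branch 2 step 1: rule r4; match: 0->0, 1->1; deleted nodes (none); deleted edges (0,1,e4); added nodes (none); added edges (0,1,e2); result: nodes: 0:a, 1:a edges: (0,1,e2)
branch 2 step 2: rule r3; match: 0->0, 1->1; deleted nodes (none); deleted edges (0,1,e2); added nodes (none); added edges (0,1,e3); result: nodes: 0:a, 1:a edges: (0,1,e3)
common:
nodes: 0:a, 1:a
edges: (0,1,e3)


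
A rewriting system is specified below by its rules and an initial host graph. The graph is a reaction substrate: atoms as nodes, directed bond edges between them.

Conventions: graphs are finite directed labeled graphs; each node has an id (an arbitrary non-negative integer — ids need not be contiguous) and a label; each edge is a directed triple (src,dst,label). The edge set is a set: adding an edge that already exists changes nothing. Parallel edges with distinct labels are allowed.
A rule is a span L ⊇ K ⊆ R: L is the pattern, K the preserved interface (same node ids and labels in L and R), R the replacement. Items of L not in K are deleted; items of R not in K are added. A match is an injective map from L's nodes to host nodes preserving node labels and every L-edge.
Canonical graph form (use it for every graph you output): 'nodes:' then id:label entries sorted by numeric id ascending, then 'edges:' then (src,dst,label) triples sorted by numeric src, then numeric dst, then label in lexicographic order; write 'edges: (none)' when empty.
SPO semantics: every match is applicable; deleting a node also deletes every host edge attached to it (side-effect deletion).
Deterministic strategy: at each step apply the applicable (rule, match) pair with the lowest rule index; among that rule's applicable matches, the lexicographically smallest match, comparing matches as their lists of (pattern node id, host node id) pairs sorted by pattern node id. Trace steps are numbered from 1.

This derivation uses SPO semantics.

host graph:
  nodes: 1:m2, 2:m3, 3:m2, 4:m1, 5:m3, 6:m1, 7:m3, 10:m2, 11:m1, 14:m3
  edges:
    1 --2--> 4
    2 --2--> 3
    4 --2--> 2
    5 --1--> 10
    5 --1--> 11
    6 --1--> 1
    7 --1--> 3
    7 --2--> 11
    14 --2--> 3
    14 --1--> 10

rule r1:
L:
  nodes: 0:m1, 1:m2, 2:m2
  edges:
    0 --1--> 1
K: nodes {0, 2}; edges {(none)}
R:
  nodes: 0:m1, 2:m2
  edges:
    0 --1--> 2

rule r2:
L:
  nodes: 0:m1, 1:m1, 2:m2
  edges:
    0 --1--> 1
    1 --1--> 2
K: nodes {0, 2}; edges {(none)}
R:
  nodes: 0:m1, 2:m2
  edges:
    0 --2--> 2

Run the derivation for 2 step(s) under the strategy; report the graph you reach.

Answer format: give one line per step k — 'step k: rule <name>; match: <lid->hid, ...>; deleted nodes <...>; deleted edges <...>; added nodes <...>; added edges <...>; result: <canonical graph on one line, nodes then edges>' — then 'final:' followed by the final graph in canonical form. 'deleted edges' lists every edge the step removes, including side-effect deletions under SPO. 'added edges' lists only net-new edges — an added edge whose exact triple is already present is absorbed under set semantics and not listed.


step 1: rule r1; match: 0->6, 1->1, 2->3; deleted nodes 1; deleted edges (1,4,2); (6,1,1); added nodes (none); added edges (6,3,1); result: nodes: 2:m3, 3:m2, 4:m1, 5:m3, 6:m1, 7:m3, 10:m2, 11:m1, 14:m3 edges: (2,3,2); (4,2,2); (5,10,1); (5,11,1); (6,3,1); (7,3,1); (7,11,2); (14,3,2); (14,10,1)
step 2: rule r1; match: 0->6, 1->3, 2->10; deleted nodes 3; deleted edges (2,3,2); (6,3,1); (7,3,1); (14,3,2); added nodes (none); added edges (6,10,1); result: nodes: 2:m3, 4:m1, 5:m3, 6:m1, 7:m3, 10:m2, 11:m1, 14:m3 edges: (4,2,2); (5,10,1); (5,11,1); (6,10,1); (7,11,2); (14,10,1)
final:
nodes: 2:m3, 4:m1, 5:m3, 6:m1, 7:m3, 10:m2, 11:m1, 14:m3
edges: (4,2,2); (5,10,1); (5,11,1); (6,10,1); (7,11,2); (14,10,1)


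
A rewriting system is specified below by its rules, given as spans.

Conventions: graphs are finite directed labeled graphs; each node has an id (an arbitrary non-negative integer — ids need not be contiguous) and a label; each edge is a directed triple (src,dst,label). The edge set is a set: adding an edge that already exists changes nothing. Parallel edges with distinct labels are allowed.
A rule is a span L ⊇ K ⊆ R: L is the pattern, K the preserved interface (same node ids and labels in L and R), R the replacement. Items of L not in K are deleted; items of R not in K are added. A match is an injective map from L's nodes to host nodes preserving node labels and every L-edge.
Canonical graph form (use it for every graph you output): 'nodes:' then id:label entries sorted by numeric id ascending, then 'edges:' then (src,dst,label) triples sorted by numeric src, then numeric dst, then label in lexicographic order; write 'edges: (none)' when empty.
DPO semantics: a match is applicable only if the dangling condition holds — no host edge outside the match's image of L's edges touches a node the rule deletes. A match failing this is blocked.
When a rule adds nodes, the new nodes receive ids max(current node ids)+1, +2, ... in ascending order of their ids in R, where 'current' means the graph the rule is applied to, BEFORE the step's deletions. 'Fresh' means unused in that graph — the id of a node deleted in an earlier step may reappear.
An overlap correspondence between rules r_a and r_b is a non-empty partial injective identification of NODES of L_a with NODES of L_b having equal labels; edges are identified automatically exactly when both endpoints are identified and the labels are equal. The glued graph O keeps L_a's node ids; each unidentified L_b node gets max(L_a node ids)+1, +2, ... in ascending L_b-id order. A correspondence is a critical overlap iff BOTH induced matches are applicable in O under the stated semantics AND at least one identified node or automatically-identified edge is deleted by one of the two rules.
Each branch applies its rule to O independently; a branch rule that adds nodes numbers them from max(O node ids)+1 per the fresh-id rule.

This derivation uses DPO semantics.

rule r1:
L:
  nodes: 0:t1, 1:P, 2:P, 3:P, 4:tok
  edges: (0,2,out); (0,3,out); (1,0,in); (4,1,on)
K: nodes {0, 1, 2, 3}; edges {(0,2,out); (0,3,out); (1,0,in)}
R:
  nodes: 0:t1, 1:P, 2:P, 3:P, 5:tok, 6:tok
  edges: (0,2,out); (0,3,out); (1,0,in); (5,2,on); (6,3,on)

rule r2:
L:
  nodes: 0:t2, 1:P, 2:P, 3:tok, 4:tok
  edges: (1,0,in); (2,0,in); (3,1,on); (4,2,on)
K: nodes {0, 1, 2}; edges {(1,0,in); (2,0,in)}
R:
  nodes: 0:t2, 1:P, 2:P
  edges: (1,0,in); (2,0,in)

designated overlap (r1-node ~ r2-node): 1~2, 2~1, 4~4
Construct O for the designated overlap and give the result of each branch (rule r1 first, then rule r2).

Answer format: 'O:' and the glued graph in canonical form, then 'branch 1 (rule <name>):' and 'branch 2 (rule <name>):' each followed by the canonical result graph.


O:
nodes: 0:t1, 1:P, 2:P, 3:P, 4:tok, 5:t2, 6:tok
edges: (0,2,out); (0,3,out); (1,0,in); (1,5,in); (2,5,in); (4,1,on); (6,2,on)
branch 1 (rule r1):
nodes: 0:t1, 1:P, 2:P, 3:P, 5:t2, 6:tok, 7:tok, 8:tok
edges: (0,2,out); (0,3,out); (1,0,in); (1,5,in); (2,5,in); (6,2,on); (7,2,on); (8,3,on)
branch 2 (rule r2):
nodes: 0:t1, 1:P, 2:P, 3:P, 5:t2
edges: (0,2,out); (0,3,out); (1,0,in); (1,5,in); (2,5,in)


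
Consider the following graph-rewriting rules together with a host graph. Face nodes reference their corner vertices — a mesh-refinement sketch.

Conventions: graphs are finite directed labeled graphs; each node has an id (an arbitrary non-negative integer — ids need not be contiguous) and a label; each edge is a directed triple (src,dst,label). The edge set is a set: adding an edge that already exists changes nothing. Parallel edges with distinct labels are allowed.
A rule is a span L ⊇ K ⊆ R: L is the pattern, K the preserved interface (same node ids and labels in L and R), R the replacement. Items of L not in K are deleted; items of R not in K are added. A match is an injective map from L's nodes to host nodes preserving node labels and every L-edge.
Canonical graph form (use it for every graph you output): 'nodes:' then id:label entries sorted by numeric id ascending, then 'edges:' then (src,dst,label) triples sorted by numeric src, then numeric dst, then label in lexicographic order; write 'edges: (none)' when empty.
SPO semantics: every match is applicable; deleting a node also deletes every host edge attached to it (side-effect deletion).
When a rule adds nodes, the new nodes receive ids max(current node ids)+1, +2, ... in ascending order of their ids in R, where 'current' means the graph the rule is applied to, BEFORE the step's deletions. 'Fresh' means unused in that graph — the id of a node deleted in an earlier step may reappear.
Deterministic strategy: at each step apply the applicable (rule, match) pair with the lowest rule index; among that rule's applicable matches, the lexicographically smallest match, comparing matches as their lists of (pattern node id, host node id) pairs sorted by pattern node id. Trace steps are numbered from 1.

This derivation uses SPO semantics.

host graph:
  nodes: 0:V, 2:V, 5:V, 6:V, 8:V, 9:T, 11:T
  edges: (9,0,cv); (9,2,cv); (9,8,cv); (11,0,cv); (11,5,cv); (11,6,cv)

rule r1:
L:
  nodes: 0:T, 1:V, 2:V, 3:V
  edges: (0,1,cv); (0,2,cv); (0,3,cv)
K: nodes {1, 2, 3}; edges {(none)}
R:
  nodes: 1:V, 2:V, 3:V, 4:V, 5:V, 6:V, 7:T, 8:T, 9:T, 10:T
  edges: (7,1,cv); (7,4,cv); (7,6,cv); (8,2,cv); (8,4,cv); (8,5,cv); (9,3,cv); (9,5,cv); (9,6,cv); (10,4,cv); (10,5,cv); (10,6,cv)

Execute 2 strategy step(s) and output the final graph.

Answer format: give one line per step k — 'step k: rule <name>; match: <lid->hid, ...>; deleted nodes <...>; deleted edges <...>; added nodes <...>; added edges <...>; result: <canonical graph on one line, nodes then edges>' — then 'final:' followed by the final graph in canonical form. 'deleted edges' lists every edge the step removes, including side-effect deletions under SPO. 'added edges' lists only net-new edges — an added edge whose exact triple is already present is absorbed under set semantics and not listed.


step 1: rule r1; match: 0->9, 1->0, 2->2, 3->8; deleted nodes 9; deleted edges (9,0,cv); (9,2,cv); (9,8,cv); added nodes 12, 13, 14, 15, 16, 17, 18; added edges (15,0,cv); (15,12,cv); (15,14,cv); (16,2,cv); (16,12,cv); (16,13,cv); (17,8,cv); (17,13,cv); (17,14,cv); (18,12,cv); (18,13,cv); (18,14,cv); result: nodes: 0:V, 2:V, 5:V, 6:V, 8:V, 11:T, 12:V, 13:V, 14:V, 15:T, 16:T, 17:T, 18:T edges: (11,0,cv); (11,5,cv); (11,6,cv); (15,0,cv); (15,12,cv); (15,14,cv); (16,2,cv); (16,12,cv); (16,13,cv); (17,8,cv); (17,13,cv); (17,14,cv); (18,12,cv); (18,13,cv); (18,14,cv)
step 2: rule r1; match: 0->11, 1->0, 2->5, 3->6; deleted nodes 11; deleted edges (11,0,cv); (11,5,cv); (11,6,cv); added nodes 19, 20, 21, 22, 23, 24, 25; added edges (22,0,cv); (22,19,cv); (22,21,cv); (23,5,cv); (23,19,cv); (23,20,cv); (24,6,cv); (24,20,cv); (24,21,cv); (25,19,cv); (25,20,cv); (25,21,cv); result: nodes: 0:V, 2:V, 5:V, 6:V, 8:V, 12:V, 13:V, 14:V, 15:T, 16:T, 17:T, 18:T, 19:V, 20:V, 21:V, 22:T, 23:T, 24:T, 25:T edges: (15,0,cv); (15,12,cv); (15,14,cv); (16,2,cv); (16,12,cv); (16,13,cv); (17,8,cv); (17,13,cv); (17,14,cv); (18,12,cv); (18,13,cv); (18,14,cv); (22,0,cv); (22,19,cv); (22,21,cv); (23,5,cv); (23,19,cv); (23,20,cv); (24,6,cv); (24,20,cv); (24,21,cv); (25,19,cv); (25,20,cv); (25,21,cv)
final:
nodes: 0:V, 2:V, 5:V, 6:V, 8:V, 12:V, 13:V, 14:V, 15:T, 16:T, 17:T, 18:T, 19:V, 20:V, 21:V, 22:T, 23:T, 24:T, 25:T
edges: (15,0,cv); (15,12,cv); (15,14,cv); (16,2,cv); (16,12,cv); (16,13,cv); (17,8,cv); (17,13,cv); (17,14,cv); (18,12,cv); (18,13,cv); (18,14,cv); (22,0,cv); (22,19,cv); (22,21,cv); (23,5,cv); (23,19,cv); (23,20,cv); (24,6,cv); (24,20,cv); (24,21,cv); (25,19,cv); (25,20,cv); (25,21,cv)


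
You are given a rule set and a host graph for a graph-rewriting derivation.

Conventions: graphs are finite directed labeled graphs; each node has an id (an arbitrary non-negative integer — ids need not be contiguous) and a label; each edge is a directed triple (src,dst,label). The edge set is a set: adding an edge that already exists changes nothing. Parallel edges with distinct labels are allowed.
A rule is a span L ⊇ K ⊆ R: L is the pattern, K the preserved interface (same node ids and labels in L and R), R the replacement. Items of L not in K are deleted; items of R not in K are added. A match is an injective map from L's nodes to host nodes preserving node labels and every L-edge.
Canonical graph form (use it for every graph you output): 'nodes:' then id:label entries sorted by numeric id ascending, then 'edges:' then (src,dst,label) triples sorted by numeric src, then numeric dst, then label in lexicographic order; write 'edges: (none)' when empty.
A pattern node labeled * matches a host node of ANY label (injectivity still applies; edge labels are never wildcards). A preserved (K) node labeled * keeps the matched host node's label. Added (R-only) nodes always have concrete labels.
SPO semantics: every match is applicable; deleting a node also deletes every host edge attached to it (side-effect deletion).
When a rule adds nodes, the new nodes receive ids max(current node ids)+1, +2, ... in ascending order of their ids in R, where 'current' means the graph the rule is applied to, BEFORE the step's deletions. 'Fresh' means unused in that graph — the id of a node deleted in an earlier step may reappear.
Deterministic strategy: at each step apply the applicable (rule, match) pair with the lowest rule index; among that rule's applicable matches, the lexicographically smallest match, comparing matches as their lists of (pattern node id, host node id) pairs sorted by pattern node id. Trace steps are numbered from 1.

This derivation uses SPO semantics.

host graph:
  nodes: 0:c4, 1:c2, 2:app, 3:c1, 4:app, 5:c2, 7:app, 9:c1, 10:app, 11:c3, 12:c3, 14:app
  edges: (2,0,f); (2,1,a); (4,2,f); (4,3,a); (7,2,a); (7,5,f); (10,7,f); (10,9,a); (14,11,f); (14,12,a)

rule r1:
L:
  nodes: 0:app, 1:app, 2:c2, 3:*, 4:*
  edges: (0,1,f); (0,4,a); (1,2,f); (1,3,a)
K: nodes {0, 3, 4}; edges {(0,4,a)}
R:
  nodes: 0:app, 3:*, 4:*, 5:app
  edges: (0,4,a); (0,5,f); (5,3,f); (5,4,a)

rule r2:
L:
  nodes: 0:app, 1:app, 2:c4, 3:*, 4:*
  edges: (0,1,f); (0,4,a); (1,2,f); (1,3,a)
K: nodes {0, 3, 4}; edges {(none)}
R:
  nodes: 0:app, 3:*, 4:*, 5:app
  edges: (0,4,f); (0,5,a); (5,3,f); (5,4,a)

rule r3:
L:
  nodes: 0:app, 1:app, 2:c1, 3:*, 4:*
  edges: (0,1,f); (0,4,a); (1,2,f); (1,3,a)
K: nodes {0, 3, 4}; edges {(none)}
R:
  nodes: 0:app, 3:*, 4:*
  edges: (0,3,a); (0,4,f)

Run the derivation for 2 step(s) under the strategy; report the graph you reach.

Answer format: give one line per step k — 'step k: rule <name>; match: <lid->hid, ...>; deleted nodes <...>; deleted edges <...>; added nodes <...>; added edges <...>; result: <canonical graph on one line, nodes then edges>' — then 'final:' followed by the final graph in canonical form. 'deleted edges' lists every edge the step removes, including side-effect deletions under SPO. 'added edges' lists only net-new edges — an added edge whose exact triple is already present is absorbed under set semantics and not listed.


step 1: rule r1; match: 0->10, 1->7, 2->5, 3->2, 4->9; deleted nodes 5, 7; deleted edges (7,2,a); (7,5,f); (10,7,f); added nodes 15; added edges (10,15,f); (15,2,f); (15,9,a); result: nodes: 0:c4, 1:c2, 2:app, 3:c1, 4:app, 9:c1, 10:app, 11:c3, 12:c3, 14:app, 15:app edges: (2,0,f); (2,1,a); (4,2,f); (4,3,a); (10,9,a); (10,15,f); (14,11,f); (14,12,a); (15,2,f); (15,9,a)
step 2: rule r2; match: 0->4, 1->2, 2->0, 3->1, 4->3; deleted nodes 0, 2; deleted edges (2,0,f); (2,1,a); (4,2,f); (4,3,a); (15,2,f); added nodes 16; added edges (4,3,f); (4,16,a); (16,1,f); (16,3,a); result: nodes: 1:c2, 3:c1, 4:app, 9:c1, 10:app, 11:c3, 12:c3, 14:app, 15:app, 16:app edges: (4,3,f); (4,16,a); (10,9,a); (10,15,f); (14,11,f); (14,12,a); (15,9,a); (16,1,f); (16,3,a)
final:
nodes: 1:c2, 3:c1, 4:app, 9:c1, 10:app, 11:c3, 12:c3, 14:app, 15:app, 16:app
edges: (4,3,f); (4,16,a); (10,9,a); (10,15,f); (14,11,f); (14,12,a); (15,9,a); (16,1,f); (16,3,a)
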